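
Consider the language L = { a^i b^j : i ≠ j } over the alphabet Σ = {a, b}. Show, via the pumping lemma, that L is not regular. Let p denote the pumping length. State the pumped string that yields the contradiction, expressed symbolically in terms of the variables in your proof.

a^{p+p!} b^{p+p!}

Toward a contradiction, assume L is regular with pumping length p.
Choose w = a^p b^{p+p!}. Since p ≠ p+p!, w ∈ L; and |w| ≥ p.
Write w = xyz as guaranteed by the lemma, with |xy| ≤ p and |y| > 0.
Since the first p symbols of w are all a's and |xy| ≤ p, y lies entirely in the leading a-block: y = a^k for some k with 1 ≤ k ≤ p.
Since 1 ≤ k ≤ p, k divides p!; set t = 1 + p!/k. Then xy^t z has p + (p!/k)·k = p + p! copies of a. Now the a-count equals the b-count, so i ≠ j fails. So xy^t z = a^{p+p!} b^{p+p!} ∉ L.
This contradicts the pumping lemma, so L is not regular.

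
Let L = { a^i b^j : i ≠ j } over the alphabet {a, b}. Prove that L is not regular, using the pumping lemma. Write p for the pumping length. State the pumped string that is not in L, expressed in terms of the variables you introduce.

a^{p+p!} b^{p+p!}

Assume L is regular; let p be its pumping constant.
Choose w = a^p b^{p+p!}. Since p ≠ p+p!, w ∈ L; and |w| ≥ p.
By the pumping lemma, w = xyz with |xy| ≤ p and |y| ≥ 1.
Since the first p symbols of w are all a's and |xy| ≤ p, y lies entirely in the leading a-block: y = a^k for some k with 1 ≤ k ≤ p.
Since 1 ≤ k ≤ p, k divides p!; set t = 1 + p!/k. Then xy^t z has p + (p!/k)·k = p + p! copies of a. Now the a-count equals the b-count, so i ≠ j fails. So xy^t z = a^{p+p!} b^{p+p!} ∉ L.
This is a contradiction; hence L is not regular.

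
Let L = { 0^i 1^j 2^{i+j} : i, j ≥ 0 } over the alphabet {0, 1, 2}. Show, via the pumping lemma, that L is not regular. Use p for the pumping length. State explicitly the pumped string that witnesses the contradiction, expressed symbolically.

0^{p+k} 1^p 2^{2p}

Toward a contradiction, assume L is regular with pumping length p.
Take w = 0^p 1^p 2^{2p} ∈ L (with i=j=p, i+j=2p), |w| = 4p ≥ p.
By the pumping lemma, w = xyz with |xy| ≤ p and y is nonempty.
Since the first p symbols of w are all 0's and |xy| ≤ p, y lies entirely in the leading 0-block: y = 0^k for some k with 1 ≤ k ≤ p.
Consider xy^2z = 0^{p+k} 1^p 2^{2p}. Now the 0- and 1-counts sum to 2p+k, but the 2-count is 2p ≠ 2p+k. So xy^2z ∉ L.
This contradicts the pumping lemma, so L is not regular.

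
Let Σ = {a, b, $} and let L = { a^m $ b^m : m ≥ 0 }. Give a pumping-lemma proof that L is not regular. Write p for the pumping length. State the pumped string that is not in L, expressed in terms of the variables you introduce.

a^{p+k} $ b^p

Suppose for contradiction that L is regular, and let p be the pumping length.
Take w = a^p $ b^p ∈ L with |w| = 2p+1 ≥ p.
Write w = xyz as guaranteed by the lemma, with |xy| ≤ p and y is nonempty.
Because |xy| ≤ p and w begins with p copies of a, we have y = a^k with 1 ≤ k ≤ p.
Pump with i = 2: xy^2z = a^{p+k} $ b^p, which would require p+k = p. But k ≥ 1, so xy^2z ∉ L.
Contradiction. Therefore L is not regular.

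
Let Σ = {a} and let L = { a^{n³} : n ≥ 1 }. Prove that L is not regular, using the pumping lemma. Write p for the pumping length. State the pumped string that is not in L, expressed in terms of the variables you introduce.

a^{p³+k}

Assume L is regular; let p be its pumping constant.
Take w = a^{p³} ∈ L with |w| = p³ ≥ p.
By the pumping lemma, w = xyz with |xy| ≤ p and y is nonempty.
Then y = a^k for some k with 1 ≤ k ≤ p.
Pump with i = 2: xy^2z = a^{p³+k}. Since 1 ≤ k ≤ p, p³ < p³+k ≤ p³+p < p³+3p²+3p+1 = (p+1)³, so p³+k is not a perfect cube. So xy^2z ∉ L.
This is a contradiction; hence L is not regular.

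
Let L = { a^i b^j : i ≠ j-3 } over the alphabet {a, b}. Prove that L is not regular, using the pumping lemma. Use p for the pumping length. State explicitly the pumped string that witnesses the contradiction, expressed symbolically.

a^{p+p!} b^{p+p!+3}

Toward a contradiction, assume L is regular with pumping length p.
Choose w = a^p b^{p+p!+3}. Since p ≠ (p+p!+3)-3 = p+p!, w ∈ L; and |w| ≥ p.
By the pumping lemma, w = xyz with |xy| ≤ p and y is nonempty.
Because |xy| ≤ p and w begins with p copies of a, we have y = a^k with 1 ≤ k ≤ p.
Since 1 ≤ k ≤ p, k divides p!; set t = 1 + p!/k. Then xy^t z has p + (p!/k)·k = p + p! copies of a. Now the a-count is p+p! and (b-count)-3 = (p+p!+3)-3 = p+p!, so i ≠ j-3 fails. So xy^t z = a^{p+p!} b^{p+p!+3} ∉ L.
This contradicts the pumping lemma, so L is not regular.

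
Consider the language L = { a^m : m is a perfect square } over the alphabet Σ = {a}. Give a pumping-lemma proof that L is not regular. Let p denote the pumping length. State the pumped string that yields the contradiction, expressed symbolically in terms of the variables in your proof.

a^{p²+k}

Suppose for contradiction that L is regular, and let p be the pumping length.
Take w = a^{p²} ∈ L with |w| = p² ≥ p.
The pumping lemma gives a decomposition w = xyz where |xy| ≤ p and |y| ≥ 1.
Then y = a^k for some k with 1 ≤ k ≤ p.
Pump with i = 2: xy^2z = a^{p²+k}. Since 1 ≤ k ≤ p, p² < p²+k ≤ p²+p < (p+1)², so p²+k lies strictly between consecutive squares and is not a perfect square. So xy^2z ∉ L.
This contradicts the pumping lemma, so L is not regular.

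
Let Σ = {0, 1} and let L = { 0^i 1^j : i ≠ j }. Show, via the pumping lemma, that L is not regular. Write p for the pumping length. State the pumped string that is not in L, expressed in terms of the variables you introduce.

0^{p+p!} 1^{p+p!}

Assume L is regular; let p be its pumping constant.
Choose w = 0^p 1^{p+p!}. Since p ≠ p+p!, w ∈ L; and |w| ≥ p.
The pumping lemma gives a decomposition w = xyz where |xy| ≤ p and y is nonempty.
The first p characters of w are 0's, so xy (and hence y) consists only of 0's. Write y = 0^k, 1 ≤ k ≤ p.
Since 1 ≤ k ≤ p, k divides p!; set t = 1 + p!/k. Then xy^t z has p + (p!/k)·k = p + p! copies of 0. Now the 0-count equals the 1-count, so i ≠ j fails. So xy^t z = 0^{p+p!} 1^{p+p!} ∉ L.
This is a contradiction; hence L is not regular.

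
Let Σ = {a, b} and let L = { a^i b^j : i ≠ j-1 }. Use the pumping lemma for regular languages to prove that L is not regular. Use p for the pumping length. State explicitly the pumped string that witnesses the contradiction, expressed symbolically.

a^{p+p!} b^{p+p!+1}

Toward a contradiction, assume L is regular with pumping length p.
Choose w = a^p b^{p+p!+1}. Since p ≠ (p+p!+1)-1 = p+p!, w ∈ L; and |w| ≥ p.
By the pumping lemma, w = xyz with |xy| ≤ p and |y| ≥ 1.
Because |xy| ≤ p and w begins with p copies of a, we have y = a^k with 1 ≤ k ≤ p.
Since 1 ≤ k ≤ p, k divides p!; set t = 1 + p!/k. Then xy^t z has p + (p!/k)·k = p + p! copies of a. Now the a-count is p+p! and (b-count)-1 = (p+p!+1)-1 = p+p!, so i ≠ j-1 fails. So xy^t z = a^{p+p!} b^{p+p!+1} ∉ L.
This is a contradiction; hence L is not regular.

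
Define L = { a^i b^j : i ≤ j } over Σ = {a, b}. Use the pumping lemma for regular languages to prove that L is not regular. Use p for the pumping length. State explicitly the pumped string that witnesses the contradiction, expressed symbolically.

Assume L is regular. Let p be the pumping length given by the pumping lemma.
Choose w = a^p b^p ∈ L, with |w| = 2p ≥ p.
The pumping lemma gives a decomposition w = xyz where |xy| ≤ p and |y| > 0.
Since the first p symbols of w are all a's and |xy| ≤ p, y lies entirely in the leading a-block: y = a^k for some k with 1 ≤ k ≤ p.
Consider xy^2z = a^{p+k} b^p. Since k ≥ 1, the a-count p+k exceeds the b-count p, so i ≤ j fails; thus xy^2z ∉ L.
This is a contradiction; hence L is not regular.

a^{p+k} b^p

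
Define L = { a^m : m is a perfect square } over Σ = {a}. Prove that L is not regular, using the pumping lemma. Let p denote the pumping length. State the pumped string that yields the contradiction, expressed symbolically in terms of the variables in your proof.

a^{p²+k}

Toward a contradiction, assume L is regular with pumping length p.
Take w = a^{p²} ∈ L with |w| = p² ≥ p.
By the pumping lemma, w = xyz with |xy| ≤ p and |y| > 0.
Then y = a^k for some k with 1 ≤ k ≤ p.
Pump with i = 2: xy^2z = a^{p²+k}. Since 1 ≤ k ≤ p, p² < p²+k ≤ p²+p < (p+1)², so p²+k lies strictly between consecutive squares and is not a perfect square. So xy^2z ∉ L.
This contradicts the pumping lemma, so L is not regular.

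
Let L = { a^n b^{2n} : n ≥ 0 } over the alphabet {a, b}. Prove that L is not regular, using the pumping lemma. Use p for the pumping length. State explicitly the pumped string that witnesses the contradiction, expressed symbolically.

Assume L is regular; let p be its pumping constant.
Let w = a^p b^{2p} ∈ L; note |w| = 3p ≥ p.
By the pumping lemma, w = xyz with |xy| ≤ p and y is nonempty.
Because |xy| ≤ p and w begins with p copies of a, we have y = a^k with 1 ≤ k ≤ p.
Pump with i = 2: xy^2z = a^{p+k} b^{2p}. For this to lie in L we would need 2p = 2(p+k), which forces k = 0. But k ≥ 1, so xy^2z ∉ L.
This contradicts the pumping lemma, so L is not regular.

a^{p+k} b^{2p}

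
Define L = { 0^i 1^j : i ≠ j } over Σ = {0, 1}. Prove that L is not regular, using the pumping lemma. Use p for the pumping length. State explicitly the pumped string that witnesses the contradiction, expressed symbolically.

Suppose for contradiction that L is regular, and let p be the pumping length.
Choose w = 0^p 1^{p+p!}. Since p ≠ p+p!, w ∈ L; and |w| ≥ p.
Write w = xyz as guaranteed by the lemma, with |xy| ≤ p and |y| > 0.
The first p characters of w are 0's, so xy (and hence y) consists only of 0's. Write y = 0^k, 1 ≤ k ≤ p.
Since 1 ≤ k ≤ p, k divides p!; set t = 1 + p!/k. Then xy^t z has p + (p!/k)·k = p + p! copies of 0. Now the 0-count equals the 1-count, so i ≠ j fails. So xy^t z = 0^{p+p!} 1^{p+p!} ∉ L.
This contradicts the pumping lemma, so L is not regular.

0^{p+p!} 1^{p+p!}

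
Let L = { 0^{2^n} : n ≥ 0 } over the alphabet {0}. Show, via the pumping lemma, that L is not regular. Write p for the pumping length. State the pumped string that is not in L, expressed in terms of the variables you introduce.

0^{2^p+k}

Assume L is regular. Let p be the pumping length given by the pumping lemma.
Take w = 0^{2^p} ∈ L with |w| = 2^p ≥ p.
Write w = xyz as guaranteed by the lemma, with |xy| ≤ p and y is nonempty.
Then y = 0^k for some k with 1 ≤ k ≤ p.
Pump with i = 2: xy^2z = 0^{2^p+k}. Since 1 ≤ k ≤ p < 2^p, we have 2^p < 2^p+k < 2^{p+1}, so 2^p+k is not a power of 2. So xy^2z ∉ L.
Contradiction. Therefore L is not regular.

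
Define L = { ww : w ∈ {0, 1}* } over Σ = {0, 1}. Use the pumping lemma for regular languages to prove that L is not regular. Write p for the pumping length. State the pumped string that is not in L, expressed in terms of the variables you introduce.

0^{p+k} 1^p 0^p 1^p

Toward a contradiction, assume L is regular with pumping length p.
Take w = 0^p 1^p 0^p 1^p = uu where u = 0^p1^p; then w ∈ L and |w| = 4p ≥ p.
Write w = xyz as guaranteed by the lemma, with |xy| ≤ p and |y| ≥ 1.
Since the first p symbols of w are all 0's and |xy| ≤ p, y lies entirely in the leading 0-block: y = 0^k for some k with 1 ≤ k ≤ p.
Pump with i = 2: xy^2z = 0^{p+k} 1^p 0^p 1^p, of length 4p+k. Suppose this equals vv. The string starts with 0 and ends with 1, so v does too; thus the boundary between the two copies of v is a 1→0 transition. There is exactly one such transition, at position 2p+k, so |v| = 2p+k and |vv| = 4p+2k ≠ 4p+k since k ≥ 1. So xy^2z ∉ L.
Contradiction. Therefore L is not regular.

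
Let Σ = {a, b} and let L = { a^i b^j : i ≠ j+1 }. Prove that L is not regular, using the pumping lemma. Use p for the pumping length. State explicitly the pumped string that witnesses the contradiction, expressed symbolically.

a^{p+p!} b^{p+p!-1}

Assume L is regular. Let p be the pumping length given by the pumping lemma.
Choose w = a^p b^{p+p!-1}. Since p ≠ (p+p!-1)+1 = p+p!, w ∈ L; and |w| ≥ p.
Write w = xyz as guaranteed by the lemma, with |xy| ≤ p and |y| > 0.
Because |xy| ≤ p and w begins with p copies of a, we have y = a^k with 1 ≤ k ≤ p.
Since 1 ≤ k ≤ p, k divides p!; set t = 1 + p!/k. Then xy^t z has p + (p!/k)·k = p + p! copies of a. Now the a-count is p+p! and (b-count)+1 = (p+p!-1)+1 = p+p!, so i ≠ j+1 fails. So xy^t z = a^{p+p!} b^{p+p!-1} ∉ L.
This is a contradiction; hence L is not regular.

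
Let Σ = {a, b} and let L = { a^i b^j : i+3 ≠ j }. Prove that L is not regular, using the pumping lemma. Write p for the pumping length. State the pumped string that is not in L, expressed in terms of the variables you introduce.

a^{p+p!} b^{p+p!+3}

Suppose for contradiction that L is regular, and let p be the pumping length.
Choose w = a^p b^{p+p!+3}. Since p ≠ (p+p!+3)-3 = p+p!, w ∈ L; and |w| ≥ p.
Write w = xyz as guaranteed by the lemma, with |xy| ≤ p and |y| > 0.
Since the first p symbols of w are all a's and |xy| ≤ p, y lies entirely in the leading a-block: y = a^k for some k with 1 ≤ k ≤ p.
Since 1 ≤ k ≤ p, k divides p!; set t = 1 + p!/k. Then xy^t z has p + (p!/k)·k = p + p! copies of a. Now the a-count is p+p! and (b-count)-3 = (p+p!+3)-3 = p+p!, so i+3 ≠ j fails. So xy^t z = a^{p+p!} b^{p+p!+3} ∉ L.
This is a contradiction; hence L is not regular.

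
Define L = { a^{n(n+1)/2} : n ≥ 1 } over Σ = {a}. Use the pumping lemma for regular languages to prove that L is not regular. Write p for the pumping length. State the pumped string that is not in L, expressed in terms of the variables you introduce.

Assume L is regular. Let p be the pumping length given by the pumping lemma.
Take w = a^{p(p+1)/2} ∈ L with |w| = p(p+1)/2 ≥ p.
By the pumping lemma, w = xyz with |xy| ≤ p and |y| ≥ 1.
Then y = a^k for some k with 1 ≤ k ≤ p.
Pump with i = 2: xy^2z = a^{p(p+1)/2+k}. Since 1 ≤ k ≤ p, p(p+1)/2 < p(p+1)/2+k ≤ p(p+1)/2+p < (p+1)(p+2)/2, so p(p+1)/2+k is strictly between consecutive triangular numbers. So xy^2z ∉ L.
This is a contradiction; hence L is not regular.

a^{p(p+1)/2+k}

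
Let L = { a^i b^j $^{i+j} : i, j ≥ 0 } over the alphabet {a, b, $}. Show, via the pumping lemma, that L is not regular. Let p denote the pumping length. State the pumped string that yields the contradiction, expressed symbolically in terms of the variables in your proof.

Suppose for contradiction that L is regular, and let p be the pumping length.
Take w = a^p b^p $^{2p} ∈ L (with i=j=p, i+j=2p), |w| = 4p ≥ p.
By the pumping lemma, w = xyz with |xy| ≤ p and |y| > 0.
Because |xy| ≤ p and w begins with p copies of a, we have y = a^k with 1 ≤ k ≤ p.
Consider xy^2z = a^{p+k} b^p $^{2p}. Now the a- and b-counts sum to 2p+k, but the $-count is 2p ≠ 2p+k. So xy^2z ∉ L.
This contradicts the pumping lemma, so L is not regular.

a^{p+k} b^p $^{2p}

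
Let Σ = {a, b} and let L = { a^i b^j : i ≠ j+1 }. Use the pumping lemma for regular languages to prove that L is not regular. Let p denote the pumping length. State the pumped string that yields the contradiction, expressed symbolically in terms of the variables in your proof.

a^{p+p!} b^{p+p!-1}

Assume L is regular. Let p be the pumping length given by the pumping lemma.
Choose w = a^p b^{p+p!-1}. Since p ≠ (p+p!-1)+1 = p+p!, w ∈ L; and |w| ≥ p.
By the pumping lemma, w = xyz with |xy| ≤ p and y is nonempty.
Because |xy| ≤ p and w begins with p copies of a, we have y = a^k with 1 ≤ k ≤ p.
Since 1 ≤ k ≤ p, k divides p!; set t = 1 + p!/k. Then xy^t z has p + (p!/k)·k = p + p! copies of a. Now the a-count is p+p! and (b-count)+1 = (p+p!-1)+1 = p+p!, so i ≠ j+1 fails. So xy^t z = a^{p+p!} b^{p+p!-1} ∉ L.
This contradicts the pumping lemma, so L is not regular.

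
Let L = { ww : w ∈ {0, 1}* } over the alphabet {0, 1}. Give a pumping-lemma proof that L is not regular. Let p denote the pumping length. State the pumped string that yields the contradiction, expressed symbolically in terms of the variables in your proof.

0^{p+k} 1^p 0^p 1^p

Assume L is regular. Let p be the pumping length given by the pumping lemma.
Take w = 0^p 1^p 0^p 1^p = uu where u = 0^p1^p; then w ∈ L and |w| = 4p ≥ p.
Write w = xyz as guaranteed by the lemma, with |xy| ≤ p and y is nonempty.
Because |xy| ≤ p and w begins with p copies of 0, we have y = 0^k with 1 ≤ k ≤ p.
Pump with i = 2: xy^2z = 0^{p+k} 1^p 0^p 1^p, of length 4p+k. Suppose this equals vv. The string starts with 0 and ends with 1, so v does too; thus the boundary between the two copies of v is a 1→0 transition. There is exactly one such transition, at position 2p+k, so |v| = 2p+k and |vv| = 4p+2k ≠ 4p+k since k ≥ 1. So xy^2z ∉ L.
This is a contradiction; hence L is not regular.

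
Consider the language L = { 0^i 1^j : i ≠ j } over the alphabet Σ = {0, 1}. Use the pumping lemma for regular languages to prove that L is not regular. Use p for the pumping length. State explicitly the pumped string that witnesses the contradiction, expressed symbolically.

0^{p+p!} 1^{p+p!}

Assume L is regular; let p be its pumping constant.
Choose w = 0^p 1^{p+p!}. Since p ≠ p+p!, w ∈ L; and |w| ≥ p.
Write w = xyz as guaranteed by the lemma, with |xy| ≤ p and y is nonempty.
The first p characters of w are 0's, so xy (and hence y) consists only of 0's. Write y = 0^k, 1 ≤ k ≤ p.
Since 1 ≤ k ≤ p, k divides p!; set t = 1 + p!/k. Then xy^t z has p + (p!/k)·k = p + p! copies of 0. Now the 0-count equals the 1-count, so i ≠ j fails. So xy^t z = 0^{p+p!} 1^{p+p!} ∉ L.
This is a contradiction; hence L is not regular.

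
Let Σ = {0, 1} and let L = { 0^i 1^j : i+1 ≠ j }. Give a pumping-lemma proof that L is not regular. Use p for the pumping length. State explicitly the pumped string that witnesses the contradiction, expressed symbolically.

Toward a contradiction, assume L is regular with pumping length p.
Choose w = 0^p 1^{p+p!+1}. Since p ≠ (p+p!+1)-1 = p+p!, w ∈ L; and |w| ≥ p.
By the pumping lemma, w = xyz with |xy| ≤ p and |y| ≥ 1.
Since the first p symbols of w are all 0's and |xy| ≤ p, y lies entirely in the leading 0-block: y = 0^k for some k with 1 ≤ k ≤ p.
Since 1 ≤ k ≤ p, k divides p!; set t = 1 + p!/k. Then xy^t z has p + (p!/k)·k = p + p! copies of 0. Now the 0-count is p+p! and (1-count)-1 = (p+p!+1)-1 = p+p!, so i+1 ≠ j fails. So xy^t z = 0^{p+p!} 1^{p+p!+1} ∉ L.
This is a contradiction; hence L is not regular.

0^{p+p!} 1^{p+p!+1}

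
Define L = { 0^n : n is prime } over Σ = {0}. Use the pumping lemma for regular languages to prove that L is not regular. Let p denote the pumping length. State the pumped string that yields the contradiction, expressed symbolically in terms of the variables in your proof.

Assume L is regular. Let p be the pumping length given by the pumping lemma.
Let q be a prime with q ≥ p+2 (infinitely many primes exist), and take w = 0^q ∈ L with |w| = q ≥ p.
Write w = xyz as guaranteed by the lemma, with |xy| ≤ p and y is nonempty.
Then y = 0^k for some k with 1 ≤ k ≤ p.
Since 1 ≤ k ≤ p, |xz| = q-k. Pump with i = q+1: |xy^{q+1}z| = (q-k)+(q+1)k = q+qk = q(1+k), which is composite (both factors ≥ 2). So xy^{q+1}z = 0^{q(1+k)} ∉ L.
This is a contradiction; hence L is not regular.

0^{q(1+k)}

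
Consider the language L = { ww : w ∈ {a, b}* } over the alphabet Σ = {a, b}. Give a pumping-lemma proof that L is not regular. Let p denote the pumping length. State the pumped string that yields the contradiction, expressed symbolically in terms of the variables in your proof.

Suppose for contradiction that L is regular, and let p be the pumping length.
Take w = a^p b^p a^p b^p = uu where u = a^pb^p; then w ∈ L and |w| = 4p ≥ p.
The pumping lemma gives a decomposition w = xyz where |xy| ≤ p and y is nonempty.
Because |xy| ≤ p and w begins with p copies of a, we have y = a^k with 1 ≤ k ≤ p.
Pump with i = 2: xy^2z = a^{p+k} b^p a^p b^p, of length 4p+k. Suppose this equals vv. The string starts with a and ends with b, so v does too; thus the boundary between the two copies of v is a b→a transition. There is exactly one such transition, at position 2p+k, so |v| = 2p+k and |vv| = 4p+2k ≠ 4p+k since k ≥ 1. So xy^2z ∉ L.
This contradicts the pumping lemma, so L is not regular.

a^{p+k} b^p a^p b^p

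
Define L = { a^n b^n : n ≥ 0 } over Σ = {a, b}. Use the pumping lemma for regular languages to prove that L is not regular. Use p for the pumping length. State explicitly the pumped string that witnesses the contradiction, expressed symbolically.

a^{p+k} b^p

Suppose for contradiction that L is regular, and let p be the pumping length.
Choose w = a^p b^p, which is in L with |w| = 2p ≥ p.
By the pumping lemma, w = xyz with |xy| ≤ p and y is nonempty.
Since the first p symbols of w are all a's and |xy| ≤ p, y lies entirely in the leading a-block: y = a^k for some k with 1 ≤ k ≤ p.
Pump with i = 2: xy^2z = a^{p+k} b^p. For this to lie in L we would need p = p+k, which forces k = 0. But k ≥ 1, so xy^2z ∉ L.
This is a contradiction; hence L is not regular.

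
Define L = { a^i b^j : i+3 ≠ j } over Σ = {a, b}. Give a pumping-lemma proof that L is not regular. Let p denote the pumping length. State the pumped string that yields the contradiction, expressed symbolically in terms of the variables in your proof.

Assume L is regular. Let p be the pumping length given by the pumping lemma.
Choose w = a^p b^{p+p!+3}. Since p ≠ (p+p!+3)-3 = p+p!, w ∈ L; and |w| ≥ p.
By the pumping lemma, w = xyz with |xy| ≤ p and |y| > 0.
The first p characters of w are a's, so xy (and hence y) consists only of a's. Write y = a^k, 1 ≤ k ≤ p.
Since 1 ≤ k ≤ p, k divides p!; set t = 1 + p!/k. Then xy^t z has p + (p!/k)·k = p + p! copies of a. Now the a-count is p+p! and (b-count)-3 = (p+p!+3)-3 = p+p!, so i+3 ≠ j fails. So xy^t z = a^{p+p!} b^{p+p!+3} ∉ L.
This is a contradiction; hence L is not regular.

a^{p+p!} b^{p+p!+3}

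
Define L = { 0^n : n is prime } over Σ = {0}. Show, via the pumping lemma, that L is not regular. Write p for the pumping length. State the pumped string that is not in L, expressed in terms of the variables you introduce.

0^{q(1+k)}

Suppose for contradiction that L is regular, and let p be the pumping length.
Let q be a prime with q ≥ p+2 (infinitely many primes exist), and take w = 0^q ∈ L with |w| = q ≥ p.
The pumping lemma gives a decomposition w = xyz where |xy| ≤ p and |y| > 0.
Then y = 0^k for some k with 1 ≤ k ≤ p.
Since 1 ≤ k ≤ p, |xz| = q-k. Pump with i = q+1: |xy^{q+1}z| = (q-k)+(q+1)k = q+qk = q(1+k), which is composite (both factors ≥ 2). So xy^{q+1}z = 0^{q(1+k)} ∉ L.
This is a contradiction; hence L is not regular.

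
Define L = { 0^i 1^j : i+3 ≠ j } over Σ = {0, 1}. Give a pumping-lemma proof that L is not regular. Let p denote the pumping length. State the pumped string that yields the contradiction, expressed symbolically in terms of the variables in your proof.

Suppose for contradiction that L is regular, and let p be the pumping length.
Choose w = 0^p 1^{p+p!+3}. Since p ≠ (p+p!+3)-3 = p+p!, w ∈ L; and |w| ≥ p.
By the pumping lemma, w = xyz with |xy| ≤ p and |y| ≥ 1.
Because |xy| ≤ p and w begins with p copies of 0, we have y = 0^k with 1 ≤ k ≤ p.
Since 1 ≤ k ≤ p, k divides p!; set t = 1 + p!/k. Then xy^t z has p + (p!/k)·k = p + p! copies of 0. Now the 0-count is p+p! and (1-count)-3 = (p+p!+3)-3 = p+p!, so i+3 ≠ j fails. So xy^t z = 0^{p+p!} 1^{p+p!+3} ∉ L.
This is a contradiction; hence L is not regular.

0^{p+p!} 1^{p+p!+3}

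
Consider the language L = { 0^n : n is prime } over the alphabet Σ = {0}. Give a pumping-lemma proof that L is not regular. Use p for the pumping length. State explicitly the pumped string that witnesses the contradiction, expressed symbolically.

Suppose for contradiction that L is regular, and let p be the pumping length.
Let q be a prime with q ≥ p+2 (infinitely many primes exist), and take w = 0^q ∈ L with |w| = q ≥ p.
The pumping lemma gives a decomposition w = xyz where |xy| ≤ p and |y| ≥ 1.
Then y = 0^k for some k with 1 ≤ k ≤ p.
Since 1 ≤ k ≤ p, |xz| = q-k. Pump with i = q+1: |xy^{q+1}z| = (q-k)+(q+1)k = q+qk = q(1+k), which is composite (both factors ≥ 2). So xy^{q+1}z = 0^{q(1+k)} ∉ L.
This contradicts the pumping lemma, so L is not regular.

0^{q(1+k)}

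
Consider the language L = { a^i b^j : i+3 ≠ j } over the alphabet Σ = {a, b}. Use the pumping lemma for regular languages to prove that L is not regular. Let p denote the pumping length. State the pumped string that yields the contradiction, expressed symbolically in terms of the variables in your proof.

Toward a contradiction, assume L is regular with pumping length p.
Choose w = a^p b^{p+p!+3}. Since p ≠ (p+p!+3)-3 = p+p!, w ∈ L; and |w| ≥ p.
By the pumping lemma, w = xyz with |xy| ≤ p and |y| > 0.
Because |xy| ≤ p and w begins with p copies of a, we have y = a^k with 1 ≤ k ≤ p.
Since 1 ≤ k ≤ p, k divides p!; set t = 1 + p!/k. Then xy^t z has p + (p!/k)·k = p + p! copies of a. Now the a-count is p+p! and (b-count)-3 = (p+p!+3)-3 = p+p!, so i+3 ≠ j fails. So xy^t z = a^{p+p!} b^{p+p!+3} ∉ L.
Contradiction. Therefore L is not regular.

a^{p+p!} b^{p+p!+3}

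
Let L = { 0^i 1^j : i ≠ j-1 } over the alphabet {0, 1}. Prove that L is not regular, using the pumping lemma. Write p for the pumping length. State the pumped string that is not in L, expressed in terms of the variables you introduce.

Toward a contradiction, assume L is regular with pumping length p.
Choose w = 0^p 1^{p+p!+1}. Since p ≠ (p+p!+1)-1 = p+p!, w ∈ L; and |w| ≥ p.
Write w = xyz as guaranteed by the lemma, with |xy| ≤ p and |y| > 0.
Because |xy| ≤ p and w begins with p copies of 0, we have y = 0^k with 1 ≤ k ≤ p.
Since 1 ≤ k ≤ p, k divides p!; set t = 1 + p!/k. Then xy^t z has p + (p!/k)·k = p + p! copies of 0. Now the 0-count is p+p! and (1-count)-1 = (p+p!+1)-1 = p+p!, so i ≠ j-1 fails. So xy^t z = 0^{p+p!} 1^{p+p!+1} ∉ L.
This is a contradiction; hence L is not regular.

0^{p+p!} 1^{p+p!+1}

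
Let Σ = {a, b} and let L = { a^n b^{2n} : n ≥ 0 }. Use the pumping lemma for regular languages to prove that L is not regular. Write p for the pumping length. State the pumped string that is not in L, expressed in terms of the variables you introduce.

a^{p+k} b^{2p}

Toward a contradiction, assume L is regular with pumping length p.
Let w = a^p b^{2p} ∈ L; note |w| = 3p ≥ p.
Write w = xyz as guaranteed by the lemma, with |xy| ≤ p and |y| ≥ 1.
Since the first p symbols of w are all a's and |xy| ≤ p, y lies entirely in the leading a-block: y = a^k for some k with 1 ≤ k ≤ p.
Pump with i = 2: xy^2z = a^{p+k} b^{2p}. For this to lie in L we would need 2p = 2(p+k), which forces k = 0. But k ≥ 1, so xy^2z ∉ L.
This contradicts the pumping lemma, so L is not regular.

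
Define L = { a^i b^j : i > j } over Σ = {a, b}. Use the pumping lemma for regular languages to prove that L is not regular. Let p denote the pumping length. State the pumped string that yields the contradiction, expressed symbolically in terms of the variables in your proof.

Assume L is regular; let p be its pumping constant.
Choose w = a^{p+1} b^p ∈ L, with |w| = 2p+1 ≥ p.
The pumping lemma gives a decomposition w = xyz where |xy| ≤ p and |y| > 0.
Because |xy| ≤ p and w begins with p copies of a, we have y = a^k with 1 ≤ k ≤ p.
Consider xy^0z = xz = a^{p+1-k} b^p. Since k ≥ 1, the a-count p+1-k is at most p, so i > j fails; thus xz ∉ L.
This is a contradiction; hence L is not regular.

a^{p+1-k} b^p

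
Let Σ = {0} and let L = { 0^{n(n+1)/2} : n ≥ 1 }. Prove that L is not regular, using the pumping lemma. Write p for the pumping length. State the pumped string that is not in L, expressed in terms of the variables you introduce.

Assume L is regular; let p be its pumping constant.
Take w = 0^{p(p+1)/2} ∈ L with |w| = p(p+1)/2 ≥ p.
By the pumping lemma, w = xyz with |xy| ≤ p and |y| > 0.
Then y = 0^k for some k with 1 ≤ k ≤ p.
Pump with i = 2: xy^2z = 0^{p(p+1)/2+k}. Since 1 ≤ k ≤ p, p(p+1)/2 < p(p+1)/2+k ≤ p(p+1)/2+p < (p+1)(p+2)/2, so p(p+1)/2+k is strictly between consecutive triangular numbers. So xy^2z ∉ L.
Contradiction. Therefore L is not regular.

0^{p(p+1)/2+k}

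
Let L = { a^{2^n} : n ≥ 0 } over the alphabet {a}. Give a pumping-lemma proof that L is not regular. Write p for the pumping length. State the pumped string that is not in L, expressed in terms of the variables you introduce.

Assume L is regular; let p be its pumping constant.
Take w = a^{2^p} ∈ L with |w| = 2^p ≥ p.
By the pumping lemma, w = xyz with |xy| ≤ p and |y| > 0.
Then y = a^k for some k with 1 ≤ k ≤ p.
Pump with i = 2: xy^2z = a^{2^p+k}. Since 1 ≤ k ≤ p < 2^p, we have 2^p < 2^p+k < 2^{p+1}, so 2^p+k is not a power of 2. So xy^2z ∉ L.
This is a contradiction; hence L is not regular.

a^{2^p+k}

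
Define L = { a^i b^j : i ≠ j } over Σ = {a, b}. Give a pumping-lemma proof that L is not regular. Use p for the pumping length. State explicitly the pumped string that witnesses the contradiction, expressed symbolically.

a^{p+p!} b^{p+p!}

Assume L is regular; let p be its pumping constant.
Choose w = a^p b^{p+p!}. Since p ≠ p+p!, w ∈ L; and |w| ≥ p.
The pumping lemma gives a decomposition w = xyz where |xy| ≤ p and |y| > 0.
Since the first p symbols of w are all a's and |xy| ≤ p, y lies entirely in the leading a-block: y = a^k for some k with 1 ≤ k ≤ p.
Since 1 ≤ k ≤ p, k divides p!; set t = 1 + p!/k. Then xy^t z has p + (p!/k)·k = p + p! copies of a. Now the a-count equals the b-count, so i ≠ j fails. So xy^t z = a^{p+p!} b^{p+p!} ∉ L.
Contradiction. Therefore L is not regular.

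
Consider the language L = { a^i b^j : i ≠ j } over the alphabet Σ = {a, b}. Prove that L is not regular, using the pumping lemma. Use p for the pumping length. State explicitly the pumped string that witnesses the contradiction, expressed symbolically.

a^{p+p!} b^{p+p!}

Toward a contradiction, assume L is regular with pumping length p.
Choose w = a^p b^{p+p!}. Since p ≠ p+p!, w ∈ L; and |w| ≥ p.
The pumping lemma gives a decomposition w = xyz where |xy| ≤ p and y is nonempty.
Since the first p symbols of w are all a's and |xy| ≤ p, y lies entirely in the leading a-block: y = a^k for some k with 1 ≤ k ≤ p.
Since 1 ≤ k ≤ p, k divides p!; set t = 1 + p!/k. Then xy^t z has p + (p!/k)·k = p + p! copies of a. Now the a-count equals the b-count, so i ≠ j fails. So xy^t z = a^{p+p!} b^{p+p!} ∉ L.
This contradicts the pumping lemma, so L is not regular.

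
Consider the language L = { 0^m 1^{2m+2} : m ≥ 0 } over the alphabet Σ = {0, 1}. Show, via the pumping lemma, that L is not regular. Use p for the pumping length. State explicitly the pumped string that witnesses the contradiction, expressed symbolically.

Suppose for contradiction that L is regular, and let p be the pumping length.
Take w = 0^p 1^{2p+2}. Then w ∈ L and |w| = 3p+2 ≥ p.
Write w = xyz as guaranteed by the lemma, with |xy| ≤ p and y is nonempty.
Since the first p symbols of w are all 0's and |xy| ≤ p, y lies entirely in the leading 0-block: y = 0^k for some k with 1 ≤ k ≤ p.
Pump with i = 2: xy^2z = 0^{p+k} 1^{2p+2}. For this to lie in L we would need 2p+2 = 2(p+k)+2, which forces k = 0. But k ≥ 1, so xy^2z ∉ L.
This contradicts the pumping lemma, so L is not regular.

0^{p+k} 1^{2p+2}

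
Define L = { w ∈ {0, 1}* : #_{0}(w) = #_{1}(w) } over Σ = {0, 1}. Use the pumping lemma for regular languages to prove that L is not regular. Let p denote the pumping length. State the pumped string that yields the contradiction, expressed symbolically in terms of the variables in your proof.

Suppose for contradiction that L is regular, and let p be the pumping length.
Choose w = 0^p 1^p ∈ L with |w| = 2p ≥ p.
Write w = xyz as guaranteed by the lemma, with |xy| ≤ p and |y| ≥ 1.
Because |xy| ≤ p and w begins with p copies of 0, we have y = 0^k with 1 ≤ k ≤ p.
Pump with i = 2: xy^2z = 0^{p+k} 1^p has p+k occurrences of 0 but only p of 1. Since k ≥ 1 the counts differ, so xy^2z ∉ L.
This is a contradiction; hence L is not regular.

0^{p+k} 1^p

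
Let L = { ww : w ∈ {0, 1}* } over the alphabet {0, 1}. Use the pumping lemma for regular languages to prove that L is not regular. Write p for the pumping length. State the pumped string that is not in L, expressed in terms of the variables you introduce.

Suppose for contradiction that L is regular, and let p be the pumping length.
Take w = 0^p 1^p 0^p 1^p = uu where u = 0^p1^p; then w ∈ L and |w| = 4p ≥ p.
The pumping lemma gives a decomposition w = xyz where |xy| ≤ p and |y| ≥ 1.
The first p characters of w are 0's, so xy (and hence y) consists only of 0's. Write y = 0^k, 1 ≤ k ≤ p.
Pump with i = 2: xy^2z = 0^{p+k} 1^p 0^p 1^p, of length 4p+k. Suppose this equals vv. The string starts with 0 and ends with 1, so v does too; thus the boundary between the two copies of v is a 1→0 transition. There is exactly one such transition, at position 2p+k, so |v| = 2p+k and |vv| = 4p+2k ≠ 4p+k since k ≥ 1. So xy^2z ∉ L.
This is a contradiction; hence L is not regular.

0^{p+k} 1^p 0^p 1^p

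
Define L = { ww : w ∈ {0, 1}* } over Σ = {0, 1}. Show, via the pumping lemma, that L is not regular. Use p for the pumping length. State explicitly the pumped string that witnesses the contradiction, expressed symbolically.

0^{p+k} 1^p 0^p 1^p

Toward a contradiction, assume L is regular with pumping length p.
Take w = 0^p 1^p 0^p 1^p = uu where u = 0^p1^p; then w ∈ L and |w| = 4p ≥ p.
Write w = xyz as guaranteed by the lemma, with |xy| ≤ p and y is nonempty.
Since the first p symbols of w are all 0's and |xy| ≤ p, y lies entirely in the leading 0-block: y = 0^k for some k with 1 ≤ k ≤ p.
Pump with i = 2: xy^2z = 0^{p+k} 1^p 0^p 1^p, of length 4p+k. Suppose this equals vv. The string starts with 0 and ends with 1, so v does too; thus the boundary between the two copies of v is a 1→0 transition. There is exactly one such transition, at position 2p+k, so |v| = 2p+k and |vv| = 4p+2k ≠ 4p+k since k ≥ 1. So xy^2z ∉ L.
This contradicts the pumping lemma, so L is not regular.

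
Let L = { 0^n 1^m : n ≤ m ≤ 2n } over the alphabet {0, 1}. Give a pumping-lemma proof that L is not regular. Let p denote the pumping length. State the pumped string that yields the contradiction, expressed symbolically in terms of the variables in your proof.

Assume L is regular. Let p be the pumping length given by the pumping lemma.
Take w = 0^p 1^p ∈ L (since p ≤ p ≤ 2p), with |w| = 2p ≥ p.
The pumping lemma gives a decomposition w = xyz where |xy| ≤ p and |y| > 0.
Because |xy| ≤ p and w begins with p copies of 0, we have y = 0^k with 1 ≤ k ≤ p.
Pump with i = 2: xy^2z = 0^{p+k} 1^p. Now n = p+k > p = m, so the condition n ≤ m fails. Thus xy^2z ∉ L.
Contradiction. Therefore L is not regular.

0^{p+k} 1^p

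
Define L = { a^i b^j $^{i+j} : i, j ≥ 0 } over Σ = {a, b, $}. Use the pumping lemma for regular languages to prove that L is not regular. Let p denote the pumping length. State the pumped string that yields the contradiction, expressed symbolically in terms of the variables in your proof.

a^{p+k} b^p $^{2p}

Assume L is regular; let p be its pumping constant.
Take w = a^p b^p $^{2p} ∈ L (with i=j=p, i+j=2p), |w| = 4p ≥ p.
The pumping lemma gives a decomposition w = xyz where |xy| ≤ p and |y| ≥ 1.
Because |xy| ≤ p and w begins with p copies of a, we have y = a^k with 1 ≤ k ≤ p.
Consider xy^2z = a^{p+k} b^p $^{2p}. Now the a- and b-counts sum to 2p+k, but the $-count is 2p ≠ 2p+k. So xy^2z ∉ L.
This contradicts the pumping lemma, so L is not regular.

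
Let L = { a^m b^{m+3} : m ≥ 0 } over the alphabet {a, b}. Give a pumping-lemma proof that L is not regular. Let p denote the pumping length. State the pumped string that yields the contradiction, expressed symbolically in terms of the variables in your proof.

Assume L is regular; let p be its pumping constant.
Let w = a^p b^{p+3} ∈ L; note |w| = 2p+3 ≥ p.
By the pumping lemma, w = xyz with |xy| ≤ p and |y| > 0.
The first p characters of w are a's, so xy (and hence y) consists only of a's. Write y = a^k, 1 ≤ k ≤ p.
Pump with i = 2: xy^2z = a^{p+k} b^{p+3}. For this to lie in L we would need p+3 = (p+k)+3, which forces k = 0. But k ≥ 1, so xy^2z ∉ L.
Contradiction. Therefore L is not regular.

a^{p+k} b^{p+3}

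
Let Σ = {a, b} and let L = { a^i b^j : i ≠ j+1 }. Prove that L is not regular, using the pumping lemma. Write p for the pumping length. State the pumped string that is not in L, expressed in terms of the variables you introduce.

a^{p+p!} b^{p+p!-1}

Toward a contradiction, assume L is regular with pumping length p.
Choose w = a^p b^{p+p!-1}. Since p ≠ (p+p!-1)+1 = p+p!, w ∈ L; and |w| ≥ p.
The pumping lemma gives a decomposition w = xyz where |xy| ≤ p and |y| > 0.
Because |xy| ≤ p and w begins with p copies of a, we have y = a^k with 1 ≤ k ≤ p.
Since 1 ≤ k ≤ p, k divides p!; set t = 1 + p!/k. Then xy^t z has p + (p!/k)·k = p + p! copies of a. Now the a-count is p+p! and (b-count)+1 = (p+p!-1)+1 = p+p!, so i ≠ j+1 fails. So xy^t z = a^{p+p!} b^{p+p!-1} ∉ L.
This contradicts the pumping lemma, so L is not regular.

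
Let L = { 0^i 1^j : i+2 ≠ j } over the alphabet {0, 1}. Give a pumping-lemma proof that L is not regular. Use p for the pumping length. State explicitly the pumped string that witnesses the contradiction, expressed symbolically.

0^{p+p!} 1^{p+p!+2}

Assume L is regular; let p be its pumping constant.
Choose w = 0^p 1^{p+p!+2}. Since p ≠ (p+p!+2)-2 = p+p!, w ∈ L; and |w| ≥ p.
By the pumping lemma, w = xyz with |xy| ≤ p and y is nonempty.
Since the first p symbols of w are all 0's and |xy| ≤ p, y lies entirely in the leading 0-block: y = 0^k for some k with 1 ≤ k ≤ p.
Since 1 ≤ k ≤ p, k divides p!; set t = 1 + p!/k. Then xy^t z has p + (p!/k)·k = p + p! copies of 0. Now the 0-count is p+p! and (1-count)-2 = (p+p!+2)-2 = p+p!, so i+2 ≠ j fails. So xy^t z = 0^{p+p!} 1^{p+p!+2} ∉ L.
This is a contradiction; hence L is not regular.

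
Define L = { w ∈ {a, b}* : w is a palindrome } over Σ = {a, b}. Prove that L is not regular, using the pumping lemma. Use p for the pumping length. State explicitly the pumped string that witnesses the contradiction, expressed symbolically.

Toward a contradiction, assume L is regular with pumping length p.
Take w = a^p b a^p, a palindrome of length 2p+1 ≥ p.
Write w = xyz as guaranteed by the lemma, with |xy| ≤ p and |y| > 0.
Because |xy| ≤ p and w begins with p copies of a, we have y = a^k with 1 ≤ k ≤ p.
Pump with i = 2: xy^2z = a^{p+k} b a^p. Its reverse is a^p b a^{p+k}, which differs from xy^2z since k ≥ 1. So xy^2z is not a palindrome and xy^2z ∉ L.
Contradiction. Therefore L is not regular.

a^{p+k} b a^p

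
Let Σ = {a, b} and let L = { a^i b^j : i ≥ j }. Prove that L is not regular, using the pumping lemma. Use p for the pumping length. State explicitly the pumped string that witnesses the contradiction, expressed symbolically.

a^{p-k} b^p

Toward a contradiction, assume L is regular with pumping length p.
Choose w = a^p b^p ∈ L, with |w| = 2p ≥ p.
Write w = xyz as guaranteed by the lemma, with |xy| ≤ p and |y| > 0.
Since the first p symbols of w are all a's and |xy| ≤ p, y lies entirely in the leading a-block: y = a^k for some k with 1 ≤ k ≤ p.
Consider xy^0z = xz = a^{p-k} b^p. Since k ≥ 1, the a-count p-k is less than p, so i ≥ j fails; thus xz ∉ L.
Contradiction. Therefore L is not regular.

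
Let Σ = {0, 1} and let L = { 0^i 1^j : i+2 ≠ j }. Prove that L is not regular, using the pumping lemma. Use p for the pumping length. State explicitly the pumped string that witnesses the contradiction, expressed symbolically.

Assume L is regular; let p be its pumping constant.
Choose w = 0^p 1^{p+p!+2}. Since p ≠ (p+p!+2)-2 = p+p!, w ∈ L; and |w| ≥ p.
By the pumping lemma, w = xyz with |xy| ≤ p and y is nonempty.
The first p characters of w are 0's, so xy (and hence y) consists only of 0's. Write y = 0^k, 1 ≤ k ≤ p.
Since 1 ≤ k ≤ p, k divides p!; set t = 1 + p!/k. Then xy^t z has p + (p!/k)·k = p + p! copies of 0. Now the 0-count is p+p! and (1-count)-2 = (p+p!+2)-2 = p+p!, so i+2 ≠ j fails. So xy^t z = 0^{p+p!} 1^{p+p!+2} ∉ L.
This contradicts the pumping lemma, so L is not regular.

0^{p+p!} 1^{p+p!+2}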